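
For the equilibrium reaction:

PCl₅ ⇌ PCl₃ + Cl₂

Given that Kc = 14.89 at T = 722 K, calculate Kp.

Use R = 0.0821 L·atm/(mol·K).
K_p = 882.6226

Δn = (moles gaseous products) − (moles gaseous reactants) = 1
T = 722 K; RT = 0.0821 × 722 = 59.2762
Kp = Kc·(RT)^Δn = 14.89 × (59.2762)^1 = 14.89 × 59.2762 = 882.6226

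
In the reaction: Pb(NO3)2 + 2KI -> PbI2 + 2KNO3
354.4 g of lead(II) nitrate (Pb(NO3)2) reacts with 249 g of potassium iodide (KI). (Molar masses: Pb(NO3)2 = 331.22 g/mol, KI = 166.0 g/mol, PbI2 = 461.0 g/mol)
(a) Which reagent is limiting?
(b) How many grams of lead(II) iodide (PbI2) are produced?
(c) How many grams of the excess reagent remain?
(a) KI, (b) 345.8 g, (c) 106 g

Moles of Pb(NO3)2 = 354.4 g ÷ 331.22 g/mol = 1.06998 mol
Moles of KI = 249 g ÷ 166.0 g/mol = 1.5 mol
Moles ÷ coefficient: Pb(NO3)2: 1.06998/1 = 1.07, KI: 1.5/2 = 0.75
(a) KI has the smaller value, so KI is the limiting reagent.
(b) Moles of PbI2 = 1.5 mol KI × (1/2) = 0.75 mol; mass = 0.75 mol × 461.0 g/mol = 345.8 g
(c) Pb(NO3)2 consumed = 1.5 × (1/2) = 0.75 mol; remaining = 1.06998 − 0.75 = 0.319984 mol; mass = 0.319984 mol × 331.22 g/mol = 106 g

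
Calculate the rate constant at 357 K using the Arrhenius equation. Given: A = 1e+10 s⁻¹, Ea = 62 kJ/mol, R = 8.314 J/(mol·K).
8.47e+00 s⁻¹

k = A·exp(-Ea/(R·T)) = 1e+10·exp(-62000/(8.314·357)) = 1e+10·exp(-20.8888) = 1e+10·8.4744e-10 = 8.47e+00 s⁻¹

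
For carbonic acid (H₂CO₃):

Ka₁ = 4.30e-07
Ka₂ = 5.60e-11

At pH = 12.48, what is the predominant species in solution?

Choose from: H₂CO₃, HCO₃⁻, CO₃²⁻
CO₃²⁻

pKa1 = 6.37, pKa2 = 10.25. Each pKa is the crossover between adjacent species; pH = 12.48 lies in the region where CO₃²⁻ predominates.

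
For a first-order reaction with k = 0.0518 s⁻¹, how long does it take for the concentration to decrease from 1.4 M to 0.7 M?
13.38 s

From ln[A] = ln[A]₀ - k·t: t = ln([A]₀/[A])/k = ln(1.4/0.7)/0.0518 = ln(2.0000)/0.0518 = 0.6931/0.0518 = 13.38 s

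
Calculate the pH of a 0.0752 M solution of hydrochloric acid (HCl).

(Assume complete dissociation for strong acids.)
pH = 1.12

[H⁺] = 0.0752 M for strong acid. pH = -log[H⁺] = -log(0.0752)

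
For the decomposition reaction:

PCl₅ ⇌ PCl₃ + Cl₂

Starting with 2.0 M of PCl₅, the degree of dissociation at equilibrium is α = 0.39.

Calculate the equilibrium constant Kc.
K_c = 0.4987

x = α·[A]₀ = 0.39 × 2.0 = 0.78 M dissociated.
At eq: [PCl₅] = 2.0 − 0.78 = 1.22 M; [PCl₃] = [Cl₂] = x = 0.78 M.
Kc = [PCl₃][Cl₂]/[PCl₅] = (0.78)²/1.22 = 0.4987.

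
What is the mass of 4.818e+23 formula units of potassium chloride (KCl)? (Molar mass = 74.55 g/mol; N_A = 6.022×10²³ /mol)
Moles = 4.818e+23 ÷ 6.022×10²³ = 0.800066 mol
Mass = 0.800066 mol × 74.55 g/mol = 59.64 g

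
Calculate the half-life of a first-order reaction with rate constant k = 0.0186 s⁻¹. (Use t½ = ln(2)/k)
37.27 s

t½ = ln(2)/k = 0.6931/0.0186 = 37.27 s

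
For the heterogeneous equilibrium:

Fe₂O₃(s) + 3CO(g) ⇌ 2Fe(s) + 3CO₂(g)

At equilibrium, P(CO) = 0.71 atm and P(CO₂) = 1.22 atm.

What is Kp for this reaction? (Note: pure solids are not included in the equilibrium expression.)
K_p = 5.073

Solids (Fe₂O₃, Fe) are excluded.
Kp = P(CO₂)³/P(CO)³ = (1.22)³/(0.71)³ = 1.816/0.3579 = 5.073.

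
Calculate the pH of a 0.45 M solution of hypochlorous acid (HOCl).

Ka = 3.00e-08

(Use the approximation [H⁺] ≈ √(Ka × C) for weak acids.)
pH = 3.93

[H⁺] = √(Ka × C) = √(3.00e-08 × 0.45) = 1.1619e-04. pH = -log(1.1619e-04)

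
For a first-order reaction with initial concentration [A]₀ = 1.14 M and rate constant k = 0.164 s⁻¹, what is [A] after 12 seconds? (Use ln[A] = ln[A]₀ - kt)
0.1593 M

ln[A] = ln[A]₀ - k·t = ln(1.14) - (0.164)·(12) = 0.1310 - 1.9680 = -1.8370
[A] = e^(-1.8370) = 0.1593 M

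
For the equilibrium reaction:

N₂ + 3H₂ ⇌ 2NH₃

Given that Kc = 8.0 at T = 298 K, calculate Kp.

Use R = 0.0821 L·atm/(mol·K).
K_p = 0.0134

Δn = (moles gaseous products) − (moles gaseous reactants) = -2
T = 298 K; RT = 0.0821 × 298 = 24.4658
Kp = Kc·(RT)^Δn = 8.0 × (24.4658)^-2 = 8.0 × 0.00167063 = 0.0134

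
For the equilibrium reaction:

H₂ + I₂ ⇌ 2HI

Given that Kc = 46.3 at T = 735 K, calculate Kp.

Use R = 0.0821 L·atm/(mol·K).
K_p = 46.3000

Δn = (moles gaseous products) − (moles gaseous reactants) = 0
T = 735 K; RT = 0.0821 × 735 = 60.3435
Kp = Kc·(RT)^Δn = 46.3 × (60.3435)^0 = 46.3 × 1 = 46.3000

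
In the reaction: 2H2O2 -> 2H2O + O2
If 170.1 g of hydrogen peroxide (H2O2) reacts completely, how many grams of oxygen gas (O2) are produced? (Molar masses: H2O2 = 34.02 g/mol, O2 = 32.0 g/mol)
Moles of H2O2 = 170.1 g ÷ 34.02 g/mol = 5 mol
Mole ratio: 1 mol O2 / 2 mol H2O2
Moles of O2 = 5 × (1/2) = 2.5 mol
Mass of O2 = 2.5 mol × 32.0 g/mol = 80 g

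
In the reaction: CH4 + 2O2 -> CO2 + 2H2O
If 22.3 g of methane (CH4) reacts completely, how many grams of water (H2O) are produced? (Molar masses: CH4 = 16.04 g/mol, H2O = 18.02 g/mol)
Moles of CH4 = 22.3 g ÷ 16.04 g/mol = 1.39027 mol
Mole ratio: 2 mol H2O / 1 mol CH4
Moles of H2O = 1.39027 × (2/1) = 2.78055 mol
Mass of H2O = 2.78055 mol × 18.02 g/mol = 50.11 g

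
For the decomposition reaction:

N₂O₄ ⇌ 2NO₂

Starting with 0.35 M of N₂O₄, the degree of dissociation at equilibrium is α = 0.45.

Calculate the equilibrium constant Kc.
K_c = 0.5155

x = α·[A]₀ = 0.45 × 0.35 = 0.1575 M dissociated.
At eq: [N₂O₄] = 0.35 − 0.1575 = 0.1925 M; [NO₂] = 2x = 0.315 M.
Kc = [NO₂]²/[N₂O₄] = (0.315)²/0.1925 = 0.5155.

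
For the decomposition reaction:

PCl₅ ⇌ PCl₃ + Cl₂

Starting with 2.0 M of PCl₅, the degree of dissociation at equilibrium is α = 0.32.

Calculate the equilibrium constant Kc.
K_c = 0.3012

x = α·[A]₀ = 0.32 × 2.0 = 0.64 M dissociated.
At eq: [PCl₅] = 2.0 − 0.64 = 1.36 M; [PCl₃] = [Cl₂] = x = 0.64 M.
Kc = [PCl₃][Cl₂]/[PCl₅] = (0.64)²/1.36 = 0.3012.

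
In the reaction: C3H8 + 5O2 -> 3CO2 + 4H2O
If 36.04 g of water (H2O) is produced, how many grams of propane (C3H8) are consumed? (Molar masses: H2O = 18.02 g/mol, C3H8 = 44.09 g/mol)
Moles of H2O = 36.04 g ÷ 18.02 g/mol = 2 mol
Mole ratio: 1 mol C3H8 / 4 mol H2O
Moles of C3H8 = 2 × (1/4) = 0.5 mol
Mass of C3H8 = 0.5 mol × 44.09 g/mol = 22.05 g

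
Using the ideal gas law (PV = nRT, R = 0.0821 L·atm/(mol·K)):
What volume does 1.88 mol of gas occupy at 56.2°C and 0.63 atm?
T = 56.2°C + 273.15 = 329.35 K
V = nRT/P = (1.88 × 0.0821 × 329.35) / 0.63
V = 80.69 L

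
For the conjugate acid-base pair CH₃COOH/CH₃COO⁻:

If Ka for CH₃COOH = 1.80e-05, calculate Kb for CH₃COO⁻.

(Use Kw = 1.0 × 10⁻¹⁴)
K_b = 5.56e-10

Conjugate acid-base pairs differ by one H⁺. Ka × Kb = Kw for a conjugate pair.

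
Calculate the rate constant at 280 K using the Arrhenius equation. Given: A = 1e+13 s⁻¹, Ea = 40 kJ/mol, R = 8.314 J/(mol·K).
3.45e+05 s⁻¹

k = A·exp(-Ea/(R·T)) = 1e+13·exp(-40000/(8.314·280)) = 1e+13·exp(-17.1827) = 1e+13·3.4486e-08 = 3.45e+05 s⁻¹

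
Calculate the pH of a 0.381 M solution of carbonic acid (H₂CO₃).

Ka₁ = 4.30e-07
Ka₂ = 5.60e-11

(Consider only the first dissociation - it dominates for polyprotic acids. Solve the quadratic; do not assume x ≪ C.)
pH = 3.39

x² + Ka₁·x − Ka₁·C = 0 with Ka₁ = 4.30e-07, C = 0.381.
x = (−Ka₁ + √(Ka₁² + 4·Ka₁·C))/2 = 4.0454e-04 M, so pH = 3.39.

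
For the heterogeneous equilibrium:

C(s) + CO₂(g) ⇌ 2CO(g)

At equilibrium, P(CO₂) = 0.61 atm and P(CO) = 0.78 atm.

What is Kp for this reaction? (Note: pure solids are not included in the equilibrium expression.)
K_p = 0.997

Solid C is excluded.
Kp = P(CO)²/P(CO₂) = (0.78)²/0.61 = 0.6084/0.61 = 0.997.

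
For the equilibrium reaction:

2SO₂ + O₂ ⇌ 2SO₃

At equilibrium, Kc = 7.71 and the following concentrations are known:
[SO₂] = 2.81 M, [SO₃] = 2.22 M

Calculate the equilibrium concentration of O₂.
[O₂] = 0.0810 M

Kc = ([SO₃]^2) / ([SO₂]^2 × [O₂]) = 7.71
[O₂]^1 = (product terms)/(Kc · other reactant terms) = 4.9284 / (7.71 · 7.8961) = 0.080954
[O₂] = 0.0810 M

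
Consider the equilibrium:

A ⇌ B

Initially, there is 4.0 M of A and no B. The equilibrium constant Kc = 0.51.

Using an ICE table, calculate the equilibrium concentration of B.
[B] = 1.351 M

ICE: [A] = 4.0 − x, [B] = x.
Kc = x/(4.0 − x) = 0.51 ⇒ x = 0.51·4.0/(1 + 0.51) = 2.04/1.51 = 1.351.
[B] = x = 1.351 M.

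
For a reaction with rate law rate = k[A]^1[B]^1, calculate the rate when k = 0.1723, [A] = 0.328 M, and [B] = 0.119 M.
0.006725 M/s

rate = k·[A]^1·[B]^1 = 0.1723·(0.328)^1·(0.119)^1 = 0.1723·0.328·0.119 = 0.006725 M/s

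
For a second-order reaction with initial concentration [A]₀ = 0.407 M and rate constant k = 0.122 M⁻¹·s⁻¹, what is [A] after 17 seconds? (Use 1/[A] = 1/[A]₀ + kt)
0.2207 M

1/[A] = 1/[A]₀ + k·t = 1/0.407 + (0.122)·(17) = 2.4570 + 2.0740 = 4.5310
[A] = 1/4.5310 = 0.2207 M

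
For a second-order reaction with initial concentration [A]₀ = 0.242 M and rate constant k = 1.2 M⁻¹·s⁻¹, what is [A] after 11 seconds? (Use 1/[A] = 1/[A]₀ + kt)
0.0577 M

1/[A] = 1/[A]₀ + k·t = 1/0.242 + (1.2)·(11) = 4.1322 + 13.2000 = 17.3322
[A] = 1/17.3322 = 0.0577 M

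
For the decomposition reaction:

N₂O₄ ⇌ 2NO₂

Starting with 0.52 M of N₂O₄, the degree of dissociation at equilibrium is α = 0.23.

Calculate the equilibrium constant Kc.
K_c = 0.1429

x = α·[A]₀ = 0.23 × 0.52 = 0.1196 M dissociated.
At eq: [N₂O₄] = 0.52 − 0.1196 = 0.4004 M; [NO₂] = 2x = 0.2392 M.
Kc = [NO₂]²/[N₂O₄] = (0.2392)²/0.4004 = 0.1429.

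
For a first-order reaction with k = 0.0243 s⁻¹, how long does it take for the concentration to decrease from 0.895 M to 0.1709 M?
68.14 s

From ln[A] = ln[A]₀ - k·t: t = ln([A]₀/[A])/k = ln(0.895/0.1709)/0.0243 = ln(5.2370)/0.0243 = 1.6557/0.0243 = 68.14 s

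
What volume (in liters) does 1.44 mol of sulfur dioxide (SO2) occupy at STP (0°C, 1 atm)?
At STP, 1 mol of gas occupies 22.4 L
Volume = 1.44 mol × 22.4 L/mol = 32.26 L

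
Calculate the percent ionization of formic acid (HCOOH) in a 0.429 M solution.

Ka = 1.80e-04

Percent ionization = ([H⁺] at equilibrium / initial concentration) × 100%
Percent ionization = 2.03%

Let x = [H⁺]. Ka = x²/(C - x) ⇒ x² + (1.80e-04)x - (1.80e-04)(0.429) = 0. x = 8.6980e-03. Percent = (8.6980e-03/0.429) × 100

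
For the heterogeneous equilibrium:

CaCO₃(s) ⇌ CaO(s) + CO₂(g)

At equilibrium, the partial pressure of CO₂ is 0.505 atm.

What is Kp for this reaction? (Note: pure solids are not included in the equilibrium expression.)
K_p = 0.505

Solids (CaCO₃, CaO) have activity 1 and are excluded.
Kp = P(CO₂) = 0.505.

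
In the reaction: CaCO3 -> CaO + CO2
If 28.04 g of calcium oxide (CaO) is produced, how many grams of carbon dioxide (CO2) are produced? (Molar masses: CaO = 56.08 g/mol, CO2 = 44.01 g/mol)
Moles of CaO = 28.04 g ÷ 56.08 g/mol = 0.5 mol
Mole ratio: 1 mol CO2 / 1 mol CaO
Moles of CO2 = 0.5 × (1/1) = 0.5 mol
Mass of CO2 = 0.5 mol × 44.01 g/mol = 22 g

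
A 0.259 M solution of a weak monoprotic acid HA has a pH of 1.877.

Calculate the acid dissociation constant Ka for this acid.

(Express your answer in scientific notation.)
K_a = 7.17e-04

[H⁺] = 10^(−pH) = 10^(−1.877) = 1.327e-02 M. For HA ⇌ H⁺ + A⁻, Ka = x²/(C − x) = (1.327e-02)²/(0.259 − 1.327e-02) = 7.17e-04.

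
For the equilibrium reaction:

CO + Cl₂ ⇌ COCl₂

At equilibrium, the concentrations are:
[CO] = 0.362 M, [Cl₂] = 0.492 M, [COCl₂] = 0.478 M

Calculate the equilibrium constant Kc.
K_c = 2.6838

Kc = ([COCl₂]) / ([CO] × [Cl₂])
   = ((0.478)) / ((0.362)·(0.492))
   = 0.478 / 0.1781 = 2.6838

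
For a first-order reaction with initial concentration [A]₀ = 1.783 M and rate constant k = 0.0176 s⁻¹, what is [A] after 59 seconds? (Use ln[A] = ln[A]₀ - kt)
0.6312 M

ln[A] = ln[A]₀ - k·t = ln(1.783) - (0.0176)·(59) = 0.5783 - 1.0384 = -0.4601
[A] = e^(-0.4601) = 0.6312 M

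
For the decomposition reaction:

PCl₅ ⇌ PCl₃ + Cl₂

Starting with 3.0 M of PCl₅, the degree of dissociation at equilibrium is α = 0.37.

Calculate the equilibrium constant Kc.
K_c = 0.6519

x = α·[A]₀ = 0.37 × 3.0 = 1.11 M dissociated.
At eq: [PCl₅] = 3.0 − 1.11 = 1.89 M; [PCl₃] = [Cl₂] = x = 1.11 M.
Kc = [PCl₃][Cl₂]/[PCl₅] = (1.11)²/1.89 = 0.6519.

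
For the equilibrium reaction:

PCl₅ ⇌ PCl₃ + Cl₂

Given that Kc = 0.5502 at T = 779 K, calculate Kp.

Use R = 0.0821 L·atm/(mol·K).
K_p = 35.1885

Δn = (moles gaseous products) − (moles gaseous reactants) = 1
T = 779 K; RT = 0.0821 × 779 = 63.9559
Kp = Kc·(RT)^Δn = 0.5502 × (63.9559)^1 = 0.5502 × 63.9559 = 35.1885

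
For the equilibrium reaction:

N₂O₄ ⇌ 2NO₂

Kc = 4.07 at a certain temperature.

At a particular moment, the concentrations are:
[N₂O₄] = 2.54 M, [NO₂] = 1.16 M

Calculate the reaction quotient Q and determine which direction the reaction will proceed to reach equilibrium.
Q = 0.530, Q < K, reaction proceeds forward (toward products)

Q = ([NO₂]^2) / ([N₂O₄])
  = ((1.16)^2) / ((2.54)) = 1.3456/2.54 = 0.5298
Since Q = 0.5298 < Kc = 4.07, the reaction proceeds forward (toward products) to reach equilibrium.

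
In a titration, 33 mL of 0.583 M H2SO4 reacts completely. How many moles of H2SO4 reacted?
Moles = Molarity × Volume (L)
Moles = 0.583 M × 0.033 L = 0.01924 mol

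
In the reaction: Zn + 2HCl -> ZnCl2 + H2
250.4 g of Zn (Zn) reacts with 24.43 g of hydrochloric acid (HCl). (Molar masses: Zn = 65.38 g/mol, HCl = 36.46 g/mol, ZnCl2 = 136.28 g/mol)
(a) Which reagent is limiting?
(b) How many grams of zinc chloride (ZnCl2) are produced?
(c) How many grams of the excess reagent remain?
(a) HCl, (b) 45.66 g, (c) 228.5 g

Moles of Zn = 250.4 g ÷ 65.38 g/mol = 3.82992 mol
Moles of HCl = 24.43 g ÷ 36.46 g/mol = 0.670049 mol
Moles ÷ coefficient: Zn: 3.82992/1 = 3.83, HCl: 0.670049/2 = 0.335
(a) HCl has the smaller value, so HCl is the limiting reagent.
(b) Moles of ZnCl2 = 0.670049 mol HCl × (1/2) = 0.335025 mol; mass = 0.335025 mol × 136.28 g/mol = 45.66 g
(c) Zn consumed = 0.670049 × (1/2) = 0.335025 mol; remaining = 3.82992 − 0.335025 = 3.49489 mol; mass = 3.49489 mol × 65.38 g/mol = 228.5 g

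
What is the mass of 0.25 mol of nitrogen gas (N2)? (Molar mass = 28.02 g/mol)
Mass = 0.25 mol × 28.02 g/mol = 7.005 g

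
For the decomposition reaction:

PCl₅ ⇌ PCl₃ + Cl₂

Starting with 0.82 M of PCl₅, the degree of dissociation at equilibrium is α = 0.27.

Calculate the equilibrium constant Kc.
K_c = 0.0819

x = α·[A]₀ = 0.27 × 0.82 = 0.2214 M dissociated.
At eq: [PCl₅] = 0.82 − 0.2214 = 0.5986 M; [PCl₃] = [Cl₂] = x = 0.2214 M.
Kc = [PCl₃][Cl₂]/[PCl₅] = (0.2214)²/0.5986 = 0.08189.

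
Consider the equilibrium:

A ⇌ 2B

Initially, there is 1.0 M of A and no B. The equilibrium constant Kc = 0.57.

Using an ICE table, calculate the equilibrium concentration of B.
[B] = 0.626 M

ICE: [A] = 1.0 − x, [B] = 2x.
Kc = (2x)²/(1.0 − x) = 0.57 ⇒ 4x² + 0.57x − 0.57 = 0.
x = (−0.57 + √(0.57² + 4·4·0.57))/(2·4) = (−0.57 + √9.4449)/8 = 0.31291.
[B] = 2x = 0.626 M.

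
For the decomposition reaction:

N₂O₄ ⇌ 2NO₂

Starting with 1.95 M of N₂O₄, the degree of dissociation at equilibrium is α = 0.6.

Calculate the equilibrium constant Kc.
K_c = 7.0200

x = α·[A]₀ = 0.6 × 1.95 = 1.17 M dissociated.
At eq: [N₂O₄] = 1.95 − 1.17 = 0.78 M; [NO₂] = 2x = 2.34 M.
Kc = [NO₂]²/[N₂O₄] = (2.34)²/0.78 = 7.02.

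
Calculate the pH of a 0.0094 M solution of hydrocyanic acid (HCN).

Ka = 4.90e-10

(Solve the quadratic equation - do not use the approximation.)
pH = 5.67

x² + Ka×x - Ka×C = 0. Using quadratic formula: [H⁺] = 2.1459e-06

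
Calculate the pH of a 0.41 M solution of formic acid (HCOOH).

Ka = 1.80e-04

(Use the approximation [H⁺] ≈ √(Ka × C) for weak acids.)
pH = 2.07

[H⁺] = √(Ka × C) = √(1.80e-04 × 0.41) = 8.5907e-03. pH = -log(8.5907e-03)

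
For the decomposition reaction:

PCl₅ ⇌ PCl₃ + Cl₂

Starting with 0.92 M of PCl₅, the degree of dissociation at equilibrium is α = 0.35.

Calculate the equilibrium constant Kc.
K_c = 0.1734

x = α·[A]₀ = 0.35 × 0.92 = 0.322 M dissociated.
At eq: [PCl₅] = 0.92 − 0.322 = 0.598 M; [PCl₃] = [Cl₂] = x = 0.322 M.
Kc = [PCl₃][Cl₂]/[PCl₅] = (0.322)²/0.598 = 0.1734.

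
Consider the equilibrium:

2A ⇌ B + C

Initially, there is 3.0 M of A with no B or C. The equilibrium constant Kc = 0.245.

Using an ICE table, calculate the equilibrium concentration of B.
[B] = 0.746 M

ICE: [A] = 3.0 − 2x, [B] = [C] = x.
Kc = x²/(3.0 − 2x)² = 0.245 ⇒ √Kc = x/(3.0 − 2x).
x = √0.245·3.0/(1 + 2√0.245) = 0.49497·3.0/1.9899 = 0.74621.
[B] = x = 0.746 M.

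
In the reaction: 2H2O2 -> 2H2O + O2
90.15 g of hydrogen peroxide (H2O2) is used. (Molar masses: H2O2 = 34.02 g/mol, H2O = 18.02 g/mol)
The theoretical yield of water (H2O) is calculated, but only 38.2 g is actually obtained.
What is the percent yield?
Moles of H2O2 = 90.15 g ÷ 34.02 g/mol = 2.64991 mol
Mole ratio: 2 mol H2O / 2 mol H2O2
Moles of H2O = 2.64991 × (2/2) = 2.64991 mol
Theoretical yield = 2.64991 mol × 18.02 g/mol = 47.751 g
Actual yield = 38.2 g
Percent yield = (38.2 / 47.751) × 100% = 80.0%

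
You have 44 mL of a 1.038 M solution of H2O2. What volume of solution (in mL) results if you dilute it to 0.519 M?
Using M₁V₁ = M₂V₂:
1.038 × 44 = 0.519 × V₂
V₂ = (1.038 × 44) / 0.519 = 88 mL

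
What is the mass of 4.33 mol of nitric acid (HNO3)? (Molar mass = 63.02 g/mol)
Mass = 4.33 mol × 63.02 g/mol = 272.9 g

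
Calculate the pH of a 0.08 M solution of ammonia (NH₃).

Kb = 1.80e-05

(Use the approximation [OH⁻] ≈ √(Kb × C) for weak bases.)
pH = 11.08

[OH⁻] = √(Kb × C) = √(1.80e-05 × 0.08) = 1.2000e-03. pOH = 2.92, pH = 14 - pOH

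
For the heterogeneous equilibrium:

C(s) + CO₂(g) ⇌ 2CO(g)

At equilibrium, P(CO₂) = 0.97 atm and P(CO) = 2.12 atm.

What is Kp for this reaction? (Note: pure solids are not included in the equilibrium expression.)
K_p = 4.633

Solid C is excluded.
Kp = P(CO)²/P(CO₂) = (2.12)²/0.97 = 4.494/0.97 = 4.633.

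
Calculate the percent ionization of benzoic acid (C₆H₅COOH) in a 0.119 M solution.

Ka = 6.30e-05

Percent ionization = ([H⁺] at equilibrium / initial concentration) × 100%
Percent ionization = 2.27%

Let x = [H⁺]. Ka = x²/(C - x) ⇒ x² + (6.30e-05)x - (6.30e-05)(0.119) = 0. x = 2.7067e-03. Percent = (2.7067e-03/0.119) × 100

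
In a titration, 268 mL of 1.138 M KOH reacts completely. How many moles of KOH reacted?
Moles = Molarity × Volume (L)
Moles = 1.138 M × 0.268 L = 0.305 mol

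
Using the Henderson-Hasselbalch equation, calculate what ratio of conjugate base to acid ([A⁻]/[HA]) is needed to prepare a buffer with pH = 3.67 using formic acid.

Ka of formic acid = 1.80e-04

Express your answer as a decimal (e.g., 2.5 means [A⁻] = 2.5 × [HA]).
[A⁻]/[HA] = 0.842

pKa = −log(1.80e-04) = 3.7447. pH = pKa + log([A⁻]/[HA]). 3.67 = 3.7447 + log(ratio). log(ratio) = 3.67 − 3.7447 = -0.0747. ratio = 10^(-0.0747) = 0.842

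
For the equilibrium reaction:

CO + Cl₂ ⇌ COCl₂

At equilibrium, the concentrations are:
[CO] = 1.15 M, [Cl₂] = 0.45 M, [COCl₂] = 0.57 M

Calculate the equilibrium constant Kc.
K_c = 1.1014

Kc = ([COCl₂]) / ([CO] × [Cl₂])
   = ((0.57)) / ((1.15)·(0.45))
   = 0.57 / 0.5175 = 1.1014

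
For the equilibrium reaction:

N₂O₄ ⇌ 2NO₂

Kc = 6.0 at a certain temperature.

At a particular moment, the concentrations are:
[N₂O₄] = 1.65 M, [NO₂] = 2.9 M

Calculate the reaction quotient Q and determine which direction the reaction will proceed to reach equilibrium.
Q = 5.097, Q < K, reaction proceeds forward (toward products)

Q = ([NO₂]^2) / ([N₂O₄])
  = ((2.9)^2) / ((1.65)) = 8.41/1.65 = 5.097
Since Q = 5.097 < Kc = 6.0, the reaction proceeds forward (toward products) to reach equilibrium.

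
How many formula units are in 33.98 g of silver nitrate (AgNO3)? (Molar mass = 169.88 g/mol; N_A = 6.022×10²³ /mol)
Moles = 33.98 g ÷ 169.88 g/mol = 0.200024 mol
Formula units = 0.200024 mol × 6.022×10²³ /mol = 1.205e+23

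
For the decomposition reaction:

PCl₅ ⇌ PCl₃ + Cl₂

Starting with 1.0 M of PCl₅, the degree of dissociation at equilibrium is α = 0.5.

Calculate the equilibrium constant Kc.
K_c = 0.5000

x = α·[A]₀ = 0.5 × 1.0 = 0.5 M dissociated.
At eq: [PCl₅] = 1.0 − 0.5 = 0.5 M; [PCl₃] = [Cl₂] = x = 0.5 M.
Kc = [PCl₃][Cl₂]/[PCl₅] = (0.5)²/0.5 = 0.5.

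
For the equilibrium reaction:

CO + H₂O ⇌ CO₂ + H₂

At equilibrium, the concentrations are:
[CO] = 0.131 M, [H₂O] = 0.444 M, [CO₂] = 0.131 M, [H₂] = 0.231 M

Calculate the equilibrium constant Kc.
K_c = 0.5203

Kc = ([CO₂] × [H₂]) / ([CO] × [H₂O])
   = ((0.131)·(0.231)) / ((0.131)·(0.444))
   = 0.030261 / 0.058164 = 0.5203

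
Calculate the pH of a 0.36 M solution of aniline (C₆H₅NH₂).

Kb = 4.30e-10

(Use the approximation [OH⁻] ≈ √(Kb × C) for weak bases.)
pH = 9.09

[OH⁻] = √(Kb × C) = √(4.30e-10 × 0.36) = 1.2442e-05. pOH = 4.91, pH = 14 - pOH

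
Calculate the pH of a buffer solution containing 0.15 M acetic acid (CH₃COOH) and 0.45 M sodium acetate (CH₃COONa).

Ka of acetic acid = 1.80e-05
pH = 5.22

pKa = -log(1.80e-05) = 4.74. pH = pKa + log([A⁻]/[HA]) = 4.74 + log(0.45/0.15)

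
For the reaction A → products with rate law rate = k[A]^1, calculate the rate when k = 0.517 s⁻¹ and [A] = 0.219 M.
0.1132 M/s

rate = k·[A]^1 = 0.517·(0.219)^1 = 0.517·0.219 = 0.1132 M/s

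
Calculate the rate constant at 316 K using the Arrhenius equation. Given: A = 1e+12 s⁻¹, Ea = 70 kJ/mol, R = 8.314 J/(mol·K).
2.68e+00 s⁻¹

k = A·exp(-Ea/(R·T)) = 1e+12·exp(-70000/(8.314·316)) = 1e+12·exp(-26.6441) = 1e+12·2.6830e-12 = 2.68e+00 s⁻¹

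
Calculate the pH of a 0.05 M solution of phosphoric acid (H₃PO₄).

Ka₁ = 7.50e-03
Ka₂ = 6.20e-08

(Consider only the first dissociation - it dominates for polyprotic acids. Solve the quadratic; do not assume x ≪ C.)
pH = 1.80

x² + Ka₁·x − Ka₁·C = 0 with Ka₁ = 7.50e-03, C = 0.05.
x = (−Ka₁ + √(Ka₁² + 4·Ka₁·C))/2 = 1.5975e-02 M, so pH = 1.80.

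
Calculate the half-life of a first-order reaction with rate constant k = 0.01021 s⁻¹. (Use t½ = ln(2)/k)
67.89 s

t½ = ln(2)/k = 0.6931/0.01021 = 67.89 s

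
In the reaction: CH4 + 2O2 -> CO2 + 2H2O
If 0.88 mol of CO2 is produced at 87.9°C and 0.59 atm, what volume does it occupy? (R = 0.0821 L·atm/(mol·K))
T = 87.9°C + 273.15 = 361.05 K
V = nRT/P = (0.88 × 0.0821 × 361.05) / 0.59
V = 44.21 L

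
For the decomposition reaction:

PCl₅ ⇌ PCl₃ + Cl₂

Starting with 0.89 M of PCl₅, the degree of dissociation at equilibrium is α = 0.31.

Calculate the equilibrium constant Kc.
K_c = 0.1240

x = α·[A]₀ = 0.31 × 0.89 = 0.2759 M dissociated.
At eq: [PCl₅] = 0.89 − 0.2759 = 0.6141 M; [PCl₃] = [Cl₂] = x = 0.2759 M.
Kc = [PCl₃][Cl₂]/[PCl₅] = (0.2759)²/0.6141 = 0.124.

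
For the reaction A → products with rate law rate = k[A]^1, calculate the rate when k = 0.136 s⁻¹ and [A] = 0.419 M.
0.05698 M/s

rate = k·[A]^1 = 0.136·(0.419)^1 = 0.136·0.419 = 0.05698 M/s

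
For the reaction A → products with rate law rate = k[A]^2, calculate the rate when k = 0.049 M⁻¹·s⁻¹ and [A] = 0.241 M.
0.002846 M/s

rate = k·[A]^2 = 0.049·(0.241)^2 = 0.049·0.058081 = 0.002846 M/s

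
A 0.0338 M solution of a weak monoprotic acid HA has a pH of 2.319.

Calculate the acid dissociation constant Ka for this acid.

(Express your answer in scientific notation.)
K_a = 7.94e-04

[H⁺] = 10^(−pH) = 10^(−2.319) = 4.797e-03 M. For HA ⇌ H⁺ + A⁻, Ka = x²/(C − x) = (4.797e-03)²/(0.0338 − 4.797e-03) = 7.94e-04.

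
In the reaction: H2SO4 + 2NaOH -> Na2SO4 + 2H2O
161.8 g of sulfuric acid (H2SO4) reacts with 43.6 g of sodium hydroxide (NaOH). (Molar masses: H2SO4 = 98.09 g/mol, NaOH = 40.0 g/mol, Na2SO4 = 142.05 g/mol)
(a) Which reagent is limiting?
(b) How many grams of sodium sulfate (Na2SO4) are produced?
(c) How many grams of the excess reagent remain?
(a) NaOH, (b) 77.42 g, (c) 108.3 g

Moles of H2SO4 = 161.8 g ÷ 98.09 g/mol = 1.64951 mol
Moles of NaOH = 43.6 g ÷ 40.0 g/mol = 1.09 mol
Moles ÷ coefficient: H2SO4: 1.64951/1 = 1.65, NaOH: 1.09/2 = 0.545
(a) NaOH has the smaller value, so NaOH is the limiting reagent.
(b) Moles of Na2SO4 = 1.09 mol NaOH × (1/2) = 0.545 mol; mass = 0.545 mol × 142.05 g/mol = 77.42 g
(c) H2SO4 consumed = 1.09 × (1/2) = 0.545 mol; remaining = 1.64951 − 0.545 = 1.10451 mol; mass = 1.10451 mol × 98.09 g/mol = 108.3 g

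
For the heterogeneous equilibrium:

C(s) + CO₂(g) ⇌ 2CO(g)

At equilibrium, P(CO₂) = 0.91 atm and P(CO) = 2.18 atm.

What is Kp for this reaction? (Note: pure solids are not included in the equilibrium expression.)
K_p = 5.222

Solid C is excluded.
Kp = P(CO)²/P(CO₂) = (2.18)²/0.91 = 4.752/0.91 = 5.222.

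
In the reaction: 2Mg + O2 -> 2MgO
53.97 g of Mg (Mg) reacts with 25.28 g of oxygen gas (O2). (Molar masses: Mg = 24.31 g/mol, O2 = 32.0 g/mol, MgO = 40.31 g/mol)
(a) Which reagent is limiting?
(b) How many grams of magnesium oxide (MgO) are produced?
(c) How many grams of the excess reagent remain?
(a) O2, (b) 63.69 g, (c) 15.56 g

Moles of Mg = 53.97 g ÷ 24.31 g/mol = 2.22007 mol
Moles of O2 = 25.28 g ÷ 32.0 g/mol = 0.79 mol
Moles ÷ coefficient: Mg: 2.22007/2 = 1.11, O2: 0.79/1 = 0.79
(a) O2 has the smaller value, so O2 is the limiting reagent.
(b) Moles of MgO = 0.79 mol O2 × (2/1) = 1.58 mol; mass = 1.58 mol × 40.31 g/mol = 63.69 g
(c) Mg consumed = 0.79 × (2/1) = 1.58 mol; remaining = 2.22007 − 1.58 = 0.640074 mol; mass = 0.640074 mol × 24.31 g/mol = 15.56 g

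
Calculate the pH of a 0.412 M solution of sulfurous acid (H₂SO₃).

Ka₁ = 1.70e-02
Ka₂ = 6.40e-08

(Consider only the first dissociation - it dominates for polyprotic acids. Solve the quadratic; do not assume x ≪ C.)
pH = 1.12

x² + Ka₁·x − Ka₁·C = 0 with Ka₁ = 1.70e-02, C = 0.412.
x = (−Ka₁ + √(Ka₁² + 4·Ka₁·C))/2 = 7.5620e-02 M, so pH = 1.12.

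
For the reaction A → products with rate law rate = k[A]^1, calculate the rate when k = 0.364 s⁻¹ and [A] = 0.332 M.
0.1208 M/s

rate = k·[A]^1 = 0.364·(0.332)^1 = 0.364·0.332 = 0.1208 M/s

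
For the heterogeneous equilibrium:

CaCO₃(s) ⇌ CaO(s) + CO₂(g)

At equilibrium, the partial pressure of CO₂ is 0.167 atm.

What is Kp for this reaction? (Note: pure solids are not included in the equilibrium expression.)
K_p = 0.167

Solids (CaCO₃, CaO) have activity 1 and are excluded.
Kp = P(CO₂) = 0.167.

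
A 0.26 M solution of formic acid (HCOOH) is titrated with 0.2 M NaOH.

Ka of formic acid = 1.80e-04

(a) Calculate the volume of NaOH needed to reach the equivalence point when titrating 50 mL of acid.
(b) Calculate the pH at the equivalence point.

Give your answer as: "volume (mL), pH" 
V = 65.0 mL, pH = 8.40

(a) At equivalence: moles acid = moles base.
moles acid = 0.26 × 0.05 = 0.013 mol; V_NaOH = 0.013/0.2 = 0.065 L = 65.0 mL.
(b) At equivalence, all acid → conjugate base A⁻ at [A⁻] = 0.013/0.115 = 0.113 M.
Kb = Kw/Ka = 1.0e-14/1.80e-04 = 5.556e-11; [OH⁻] = √(Kb·[A⁻]) = 2.506e-06; pOH = 5.60; pH = 14 − pOH = 8.40.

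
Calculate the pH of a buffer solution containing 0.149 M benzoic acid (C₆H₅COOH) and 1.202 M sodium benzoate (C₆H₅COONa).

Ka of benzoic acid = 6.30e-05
pH = 5.11

pKa = -log(6.30e-05) = 4.20. pH = pKa + log([A⁻]/[HA]) = 4.20 + log(1.202/0.149)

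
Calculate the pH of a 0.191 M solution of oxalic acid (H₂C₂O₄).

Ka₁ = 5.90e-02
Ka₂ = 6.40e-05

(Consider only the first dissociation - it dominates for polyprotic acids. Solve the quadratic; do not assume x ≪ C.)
pH = 1.09

x² + Ka₁·x − Ka₁·C = 0 with Ka₁ = 5.90e-02, C = 0.191.
x = (−Ka₁ + √(Ka₁² + 4·Ka₁·C))/2 = 8.0678e-02 M, so pH = 1.09.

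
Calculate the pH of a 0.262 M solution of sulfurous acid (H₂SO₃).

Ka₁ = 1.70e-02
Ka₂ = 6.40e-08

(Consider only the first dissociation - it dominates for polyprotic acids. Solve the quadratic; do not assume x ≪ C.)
pH = 1.23

x² + Ka₁·x − Ka₁·C = 0 with Ka₁ = 1.70e-02, C = 0.262.
x = (−Ka₁ + √(Ka₁² + 4·Ka₁·C))/2 = 5.8777e-02 M, so pH = 1.23.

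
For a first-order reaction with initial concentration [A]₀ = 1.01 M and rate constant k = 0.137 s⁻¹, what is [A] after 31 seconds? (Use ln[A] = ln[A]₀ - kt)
0.0145 M

ln[A] = ln[A]₀ - k·t = ln(1.01) - (0.137)·(31) = 0.0100 - 4.2470 = -4.2370
[A] = e^(-4.2370) = 0.0145 M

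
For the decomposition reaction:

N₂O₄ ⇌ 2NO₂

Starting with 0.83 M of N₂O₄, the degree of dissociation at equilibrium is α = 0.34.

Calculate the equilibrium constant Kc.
K_c = 0.5815

x = α·[A]₀ = 0.34 × 0.83 = 0.2822 M dissociated.
At eq: [N₂O₄] = 0.83 − 0.2822 = 0.5478 M; [NO₂] = 2x = 0.5644 M.
Kc = [NO₂]²/[N₂O₄] = (0.5644)²/0.5478 = 0.5815.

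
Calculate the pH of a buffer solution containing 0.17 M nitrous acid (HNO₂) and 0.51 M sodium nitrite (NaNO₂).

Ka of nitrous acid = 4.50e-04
pH = 3.82

pKa = -log(4.50e-04) = 3.35. pH = pKa + log([A⁻]/[HA]) = 3.35 + log(0.51/0.17)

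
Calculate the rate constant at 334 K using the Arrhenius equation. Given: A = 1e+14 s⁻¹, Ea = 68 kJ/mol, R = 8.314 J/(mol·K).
2.32e+03 s⁻¹

k = A·exp(-Ea/(R·T)) = 1e+14·exp(-68000/(8.314·334)) = 1e+14·exp(-24.4879) = 1e+14·2.3175e-11 = 2.32e+03 s⁻¹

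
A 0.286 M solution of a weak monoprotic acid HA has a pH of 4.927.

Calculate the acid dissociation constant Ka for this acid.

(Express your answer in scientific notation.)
K_a = 4.89e-10

[H⁺] = 10^(−pH) = 10^(−4.927) = 1.183e-05 M. For HA ⇌ H⁺ + A⁻, Ka = x²/(C − x) = (1.183e-05)²/(0.286 − 1.183e-05) = 4.89e-10.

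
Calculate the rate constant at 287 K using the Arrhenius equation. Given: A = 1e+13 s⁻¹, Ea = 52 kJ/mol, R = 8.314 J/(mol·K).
3.43e+03 s⁻¹

k = A·exp(-Ea/(R·T)) = 1e+13·exp(-52000/(8.314·287)) = 1e+13·exp(-21.7927) = 1e+13·3.4320e-10 = 3.43e+03 s⁻¹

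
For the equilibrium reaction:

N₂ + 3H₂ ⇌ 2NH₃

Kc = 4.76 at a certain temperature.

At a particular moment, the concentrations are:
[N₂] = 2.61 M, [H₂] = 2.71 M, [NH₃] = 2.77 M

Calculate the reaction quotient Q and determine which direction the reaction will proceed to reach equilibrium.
Q = 0.148, Q < K, reaction proceeds forward (toward products)

Q = ([NH₃]^2) / ([N₂] × [H₂]^3)
  = ((2.77)^2) / ((2.61)·(2.71)^3) = 7.6729/51.946 = 0.1477
Since Q = 0.1477 < Kc = 4.76, the reaction proceeds forward (toward products) to reach equilibrium.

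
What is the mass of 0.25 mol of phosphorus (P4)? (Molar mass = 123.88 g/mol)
Mass = 0.25 mol × 123.88 g/mol = 30.97 g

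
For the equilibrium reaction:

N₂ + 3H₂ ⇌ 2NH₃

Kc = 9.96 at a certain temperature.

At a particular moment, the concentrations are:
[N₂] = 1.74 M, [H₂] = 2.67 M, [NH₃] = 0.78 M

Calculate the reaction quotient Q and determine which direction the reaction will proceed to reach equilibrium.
Q = 0.018, Q < K, reaction proceeds forward (toward products)

Q = ([NH₃]^2) / ([N₂] × [H₂]^3)
  = ((0.78)^2) / ((1.74)·(2.67)^3) = 0.6084/33.119 = 0.01837
Since Q = 0.01837 < Kc = 9.96, the reaction proceeds forward (toward products) to reach equilibrium.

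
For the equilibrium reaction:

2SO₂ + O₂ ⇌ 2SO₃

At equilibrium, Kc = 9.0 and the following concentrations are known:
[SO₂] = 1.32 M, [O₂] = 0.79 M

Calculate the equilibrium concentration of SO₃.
[SO₃] = 3.5197 M

Kc = ([SO₃]^2) / ([SO₂]^2 × [O₂]) = 9.0
[SO₃]^2 = Kc · (reactant terms)/(other product terms) = 9.0 · 1.3765 / 1 = 12.388
[SO₃] = (12.388)^(1/2) = 3.5197 M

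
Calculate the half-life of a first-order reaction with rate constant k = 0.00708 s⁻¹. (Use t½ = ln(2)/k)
97.90 s

t½ = ln(2)/k = 0.6931/0.00708 = 97.90 s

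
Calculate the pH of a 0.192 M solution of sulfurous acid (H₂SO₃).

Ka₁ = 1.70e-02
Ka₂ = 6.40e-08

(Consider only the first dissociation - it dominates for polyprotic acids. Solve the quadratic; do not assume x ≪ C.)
pH = 1.31

x² + Ka₁·x − Ka₁·C = 0 with Ka₁ = 1.70e-02, C = 0.192.
x = (−Ka₁ + √(Ka₁² + 4·Ka₁·C))/2 = 4.9260e-02 M, so pH = 1.31.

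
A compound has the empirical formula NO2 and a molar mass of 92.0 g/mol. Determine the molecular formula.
Empirical formula mass of NO2 = 46.01 g/mol
Multiplier = 92.0 / 46.01 ≈ 2
Molecular formula = (NO2) × 2 = N2O4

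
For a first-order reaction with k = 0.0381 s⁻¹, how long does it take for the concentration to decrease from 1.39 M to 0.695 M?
18.19 s

From ln[A] = ln[A]₀ - k·t: t = ln([A]₀/[A])/k = ln(1.39/0.695)/0.0381 = ln(2.0000)/0.0381 = 0.6931/0.0381 = 18.19 s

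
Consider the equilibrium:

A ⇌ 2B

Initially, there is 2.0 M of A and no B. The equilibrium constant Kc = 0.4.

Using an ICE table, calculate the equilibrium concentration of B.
[B] = 0.800 M

ICE: [A] = 2.0 − x, [B] = 2x.
Kc = (2x)²/(2.0 − x) = 0.4 ⇒ 4x² + 0.4x − 0.8 = 0.
x = (−0.4 + √(0.4² + 4·4·0.8))/(2·4) = (−0.4 + √12.96)/8 = 0.4.
[B] = 2x = 0.800 M.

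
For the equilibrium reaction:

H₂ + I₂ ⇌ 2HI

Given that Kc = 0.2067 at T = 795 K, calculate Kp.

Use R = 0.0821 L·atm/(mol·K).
K_p = 0.2067

Δn = (moles gaseous products) − (moles gaseous reactants) = 0
T = 795 K; RT = 0.0821 × 795 = 65.2695
Kp = Kc·(RT)^Δn = 0.2067 × (65.2695)^0 = 0.2067 × 1 = 0.2067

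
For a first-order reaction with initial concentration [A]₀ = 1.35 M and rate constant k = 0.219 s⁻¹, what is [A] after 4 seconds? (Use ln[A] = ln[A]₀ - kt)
0.5622 M

ln[A] = ln[A]₀ - k·t = ln(1.35) - (0.219)·(4) = 0.3001 - 0.8760 = -0.5759
[A] = e^(-0.5759) = 0.5622 M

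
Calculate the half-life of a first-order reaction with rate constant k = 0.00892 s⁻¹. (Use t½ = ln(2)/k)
77.71 s

t½ = ln(2)/k = 0.6931/0.00892 = 77.71 s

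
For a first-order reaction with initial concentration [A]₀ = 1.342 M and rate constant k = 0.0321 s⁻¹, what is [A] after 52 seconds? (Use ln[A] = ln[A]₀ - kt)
0.2528 M

ln[A] = ln[A]₀ - k·t = ln(1.342) - (0.0321)·(52) = 0.2942 - 1.6692 = -1.3750
[A] = e^(-1.3750) = 0.2528 M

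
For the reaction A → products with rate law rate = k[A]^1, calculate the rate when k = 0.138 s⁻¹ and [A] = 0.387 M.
0.05341 M/s

rate = k·[A]^1 = 0.138·(0.387)^1 = 0.138·0.387 = 0.05341 M/s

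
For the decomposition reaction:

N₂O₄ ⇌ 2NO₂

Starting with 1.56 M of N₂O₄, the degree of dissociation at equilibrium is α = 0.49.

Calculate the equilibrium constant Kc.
K_c = 2.9377

x = α·[A]₀ = 0.49 × 1.56 = 0.7644 M dissociated.
At eq: [N₂O₄] = 1.56 − 0.7644 = 0.7956 M; [NO₂] = 2x = 1.529 M.
Kc = [NO₂]²/[N₂O₄] = (1.529)²/0.7956 = 2.938.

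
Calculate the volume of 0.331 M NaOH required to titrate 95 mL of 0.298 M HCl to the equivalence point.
V_{base} = 85.5 mL

At equivalence: moles acid = moles base.
moles HCl = 0.298 M × 0.095 L = 0.02831 mol
V_NaOH = 0.02831 mol ÷ 0.331 M = 0.08553 L = 85.5 mL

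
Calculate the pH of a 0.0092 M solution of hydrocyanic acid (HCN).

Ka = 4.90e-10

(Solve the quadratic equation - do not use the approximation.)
pH = 5.67

x² + Ka×x - Ka×C = 0. Using quadratic formula: [H⁺] = 2.1230e-06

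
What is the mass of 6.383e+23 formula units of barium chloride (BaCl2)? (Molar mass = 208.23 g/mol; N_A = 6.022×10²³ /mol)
Moles = 6.383e+23 ÷ 6.022×10²³ = 1.05995 mol
Mass = 1.05995 mol × 208.23 g/mol = 220.7 g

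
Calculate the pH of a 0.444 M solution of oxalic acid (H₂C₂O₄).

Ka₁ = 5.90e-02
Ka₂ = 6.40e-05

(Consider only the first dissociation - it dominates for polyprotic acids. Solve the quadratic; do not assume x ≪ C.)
pH = 0.87

x² + Ka₁·x − Ka₁·C = 0 with Ka₁ = 5.90e-02, C = 0.444.
x = (−Ka₁ + √(Ka₁² + 4·Ka₁·C))/2 = 1.3502e-01 M, so pH = 0.87.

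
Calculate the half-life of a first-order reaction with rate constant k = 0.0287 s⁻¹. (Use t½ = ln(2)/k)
24.15 s

t½ = ln(2)/k = 0.6931/0.0287 = 24.15 s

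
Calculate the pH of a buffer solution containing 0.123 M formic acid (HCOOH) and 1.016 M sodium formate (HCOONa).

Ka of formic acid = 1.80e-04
pH = 4.66

pKa = -log(1.80e-04) = 3.74. pH = pKa + log([A⁻]/[HA]) = 3.74 + log(1.016/0.123)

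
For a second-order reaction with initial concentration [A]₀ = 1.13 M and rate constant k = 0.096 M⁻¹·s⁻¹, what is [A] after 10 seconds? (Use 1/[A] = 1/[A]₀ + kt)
0.5420 M

1/[A] = 1/[A]₀ + k·t = 1/1.13 + (0.096)·(10) = 0.8850 + 0.9600 = 1.8450
[A] = 1/1.8450 = 0.5420 M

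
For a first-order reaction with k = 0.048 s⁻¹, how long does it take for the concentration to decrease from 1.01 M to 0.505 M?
14.44 s

From ln[A] = ln[A]₀ - k·t: t = ln([A]₀/[A])/k = ln(1.01/0.505)/0.048 = ln(2.0000)/0.048 = 0.6931/0.048 = 14.44 s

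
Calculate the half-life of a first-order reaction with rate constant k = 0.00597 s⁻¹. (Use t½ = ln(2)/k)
116.11 s

t½ = ln(2)/k = 0.6931/0.00597 = 116.11 s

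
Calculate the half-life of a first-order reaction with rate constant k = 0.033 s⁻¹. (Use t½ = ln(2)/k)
21.00 s

t½ = ln(2)/k = 0.6931/0.033 = 21.00 s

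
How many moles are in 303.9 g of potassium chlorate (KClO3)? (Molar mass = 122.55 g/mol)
Moles = 303.9 g ÷ 122.55 g/mol = 2.48 mol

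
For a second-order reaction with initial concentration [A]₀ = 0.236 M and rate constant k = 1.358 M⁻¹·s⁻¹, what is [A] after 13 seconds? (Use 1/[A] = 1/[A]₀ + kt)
0.0457 M

1/[A] = 1/[A]₀ + k·t = 1/0.236 + (1.358)·(13) = 4.2373 + 17.6540 = 21.8913
[A] = 1/21.8913 = 0.0457 M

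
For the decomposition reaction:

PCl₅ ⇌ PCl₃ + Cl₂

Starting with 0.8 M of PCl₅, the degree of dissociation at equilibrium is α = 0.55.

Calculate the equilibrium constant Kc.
K_c = 0.5378

x = α·[A]₀ = 0.55 × 0.8 = 0.44 M dissociated.
At eq: [PCl₅] = 0.8 − 0.44 = 0.36 M; [PCl₃] = [Cl₂] = x = 0.44 M.
Kc = [PCl₃][Cl₂]/[PCl₅] = (0.44)²/0.36 = 0.5378.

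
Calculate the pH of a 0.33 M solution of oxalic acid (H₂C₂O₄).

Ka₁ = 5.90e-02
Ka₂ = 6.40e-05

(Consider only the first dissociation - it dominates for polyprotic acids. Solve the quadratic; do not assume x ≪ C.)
pH = 0.95

x² + Ka₁·x − Ka₁·C = 0 with Ka₁ = 5.90e-02, C = 0.33.
x = (−Ka₁ + √(Ka₁² + 4·Ka₁·C))/2 = 1.1312e-01 M, so pH = 0.95.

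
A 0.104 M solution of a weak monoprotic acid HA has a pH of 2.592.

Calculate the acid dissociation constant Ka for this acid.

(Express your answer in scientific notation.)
K_a = 6.45e-05

[H⁺] = 10^(−pH) = 10^(−2.592) = 2.559e-03 M. For HA ⇌ H⁺ + A⁻, Ka = x²/(C − x) = (2.559e-03)²/(0.104 − 2.559e-03) = 6.45e-05.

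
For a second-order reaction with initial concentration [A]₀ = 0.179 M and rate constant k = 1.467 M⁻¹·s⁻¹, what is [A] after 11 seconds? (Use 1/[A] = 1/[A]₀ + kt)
0.0460 M

1/[A] = 1/[A]₀ + k·t = 1/0.179 + (1.467)·(11) = 5.5866 + 16.1370 = 21.7236
[A] = 1/21.7236 = 0.0460 M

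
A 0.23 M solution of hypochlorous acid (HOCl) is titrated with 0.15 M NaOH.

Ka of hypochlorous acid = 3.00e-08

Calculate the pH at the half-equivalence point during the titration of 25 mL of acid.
pH = pKa = 7.52

At the half-equivalence point, [HA] = [A⁻], so by Henderson–Hasselbalch pH = pKa + log(1) = pKa.
pKa = −log(3.00e-08) = 7.52.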